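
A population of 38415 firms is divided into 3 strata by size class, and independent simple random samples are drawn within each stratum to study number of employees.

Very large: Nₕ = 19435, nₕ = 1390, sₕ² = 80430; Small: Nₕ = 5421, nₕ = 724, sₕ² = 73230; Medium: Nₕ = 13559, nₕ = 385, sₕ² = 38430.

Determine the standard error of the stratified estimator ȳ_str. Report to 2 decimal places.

Var(ȳ_str) = Σₕ Wₕ²(1 − fₕ)sₕ²/nₕ with Wₕ = Nₕ/N, N = 38415.
Very large: Wₕ = 0.50592217; term = 0.50592217²·(1 − 0.07152045)·80430/1390 = 13.751277.
Small: Wₕ = 0.14111675; term = 0.14111675²·(1 − 0.13355469)·73230/724 = 1.7452143.
Medium: Wₕ = 0.35296108; term = 0.35296108²·(1 − 0.02839442)·38430/385 = 12.082403.
Sum = 27.578894.
SE = √(27.578894) = 5.25.

5.25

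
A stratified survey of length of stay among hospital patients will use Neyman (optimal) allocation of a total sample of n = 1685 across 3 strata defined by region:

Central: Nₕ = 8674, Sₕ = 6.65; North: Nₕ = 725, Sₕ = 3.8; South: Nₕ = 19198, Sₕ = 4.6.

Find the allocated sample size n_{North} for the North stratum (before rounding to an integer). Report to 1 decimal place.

Neyman allocation: nₕ = n·NₕSₕ / Σⱼ NⱼSⱼ.
Σ NⱼSⱼ = 8674·6.65 + 725·3.8 + 19198·4.6 = 148747.9.
n_{North} = 1685·725·3.8 / 148747.9 = 31.2.

31.2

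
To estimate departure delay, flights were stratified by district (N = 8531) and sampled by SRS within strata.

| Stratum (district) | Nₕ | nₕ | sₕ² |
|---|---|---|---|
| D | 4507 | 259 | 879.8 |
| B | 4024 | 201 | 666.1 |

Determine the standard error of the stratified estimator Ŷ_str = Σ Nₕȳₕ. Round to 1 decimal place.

Var(Ŷ_str) = Σₕ Nₕ²(1 − fₕ)sₕ²/nₕ.
D: 4507²·(1 − 259/4507)·879.8/259 = 6.5036365 × 10^7.
B: 4024²·(1 − 201/4024)·666.1/201 = 5.0980683 × 10^7.
Sum = 1.1601705 × 10^8.
SE = √(1.1601705 × 10^8) = 10771.1.

10771.1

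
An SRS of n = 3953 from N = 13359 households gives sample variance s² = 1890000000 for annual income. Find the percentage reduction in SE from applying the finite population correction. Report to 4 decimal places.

f = n/N = 3953/13359 = 0.29590538.
SE_no-fpc = √(s²/n) = 691.46069; SE_fpc = √((1−f)s²/n) = 580.20706.
Ratio = √(1−f) = 0.83910346. Reduction = 100·(1 − 0.83910346) = 16.0897%.

16.0897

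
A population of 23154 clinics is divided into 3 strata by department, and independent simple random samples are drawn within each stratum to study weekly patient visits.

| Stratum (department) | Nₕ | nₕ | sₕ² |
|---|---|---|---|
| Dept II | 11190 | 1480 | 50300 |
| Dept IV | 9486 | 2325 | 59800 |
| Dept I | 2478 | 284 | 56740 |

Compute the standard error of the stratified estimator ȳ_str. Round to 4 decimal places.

Var(ȳ_str) = Σₕ Wₕ²(1 − fₕ)sₕ²/nₕ with Wₕ = Nₕ/N, N = 23154.
Dept II: Wₕ = 0.48328583; term = 0.48328583²·(1 − 0.13226095)·50300/1480 = 6.8881648.
Dept IV: Wₕ = 0.40969163; term = 0.40969163²·(1 − 0.24509804)·59800/2325 = 3.2589895.
Dept I: Wₕ = 0.10702254; term = 0.10702254²·(1 − 0.11460856)·56740/284 = 2.0260813.
Sum = 12.173236.
SE = √(12.173236) = 3.4890.

3.4890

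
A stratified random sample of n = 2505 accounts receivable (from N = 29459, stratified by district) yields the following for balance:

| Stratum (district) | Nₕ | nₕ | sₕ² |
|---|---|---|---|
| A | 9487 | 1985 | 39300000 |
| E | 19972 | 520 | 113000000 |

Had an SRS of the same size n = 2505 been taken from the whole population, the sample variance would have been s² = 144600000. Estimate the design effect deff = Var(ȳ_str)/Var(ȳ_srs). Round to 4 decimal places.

Var(ȳ_str) = Σ Wₕ²(1−fₕ)sₕ²/nₕ with Wₕ = Nₕ/29459:
  A: (9487/29459)²·(1−1985/9487)·39300000/1985 = 1623.6858
  E: (19972/29459)²·(1−520/19972)·113000000/520 = 97280.304
  → Var(ȳ_str) = 98903.99.
Var(ȳ_srs) = (1 − 2505/29459)·144600000/2505 = 52816.034.
deff = 98903.99 / 52816.034 = 1.8726.

1.8726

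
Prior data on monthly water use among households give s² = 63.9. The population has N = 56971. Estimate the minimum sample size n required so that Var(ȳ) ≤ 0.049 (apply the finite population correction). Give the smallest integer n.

1275

Without fpc, n₀ = s²/D = 63.9/0.049 = 1304.0816.
With fpc, (1 − n/N)·s²/n ≤ D requires n ≥ n₀/(1 + n₀/N) = 1304.0816/(1 + 1304.0816/56971) = 1274.8988.
Rounding up, n = 1275.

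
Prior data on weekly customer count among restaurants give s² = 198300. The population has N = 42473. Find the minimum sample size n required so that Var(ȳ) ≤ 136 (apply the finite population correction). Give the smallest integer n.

Without fpc, n₀ = s²/D = 198300/136 = 1458.0882.
With fpc, (1 − n/N)·s²/n ≤ D requires n ≥ n₀/(1 + n₀/N) = 1458.0882/(1 + 1458.0882/42473) = 1409.6937.
Rounding up, n = 1410.

1410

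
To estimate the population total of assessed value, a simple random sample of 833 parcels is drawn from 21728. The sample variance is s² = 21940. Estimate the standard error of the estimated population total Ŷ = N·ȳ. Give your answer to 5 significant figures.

109350

Var(Ŷ) = N²·Var(ȳ) = N²·(1 − n/N)·s²/n.
f = 833/21728 = 0.03833763; Var(ȳ) = 0.96166237·21940/833 = 25.328778.
Var(Ŷ) = 21728² · 25.328778 = 1.1957868 × 10^10.
SE(Ŷ) = √(1.1957868 × 10^10) = 109350.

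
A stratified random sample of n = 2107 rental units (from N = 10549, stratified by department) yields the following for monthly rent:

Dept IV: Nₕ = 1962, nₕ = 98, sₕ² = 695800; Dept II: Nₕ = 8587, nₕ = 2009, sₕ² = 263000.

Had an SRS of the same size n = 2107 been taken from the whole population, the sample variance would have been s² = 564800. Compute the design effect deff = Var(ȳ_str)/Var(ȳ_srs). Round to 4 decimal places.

Var(ȳ_str) = Σ Wₕ²(1−fₕ)sₕ²/nₕ with Wₕ = Nₕ/10549:
  Dept IV: (1962/10549)²·(1−98/1962)·695800/98 = 233.33542
  Dept II: (8587/10549)²·(1−2009/8587)·263000/2009 = 66.449017
  → Var(ȳ_str) = 299.78444.
Var(ȳ_srs) = (1 − 2107/10549)·564800/2107 = 214.51823.
deff = 299.78444 / 214.51823 = 1.3975.

1.3975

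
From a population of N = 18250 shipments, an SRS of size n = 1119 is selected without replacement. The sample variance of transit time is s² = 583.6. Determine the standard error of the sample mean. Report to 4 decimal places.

0.6997

Under SRS without replacement, Var(ȳ) = (1 − f)·s²/n with f = n/N = 1119/18250 = 0.06131507.
Var(ȳ) = (1 − 0.06131507)·583.6/1119 = 0.93868493·0.52153709 = 0.489559.
SE(ȳ) = √(0.489559) = 0.6997.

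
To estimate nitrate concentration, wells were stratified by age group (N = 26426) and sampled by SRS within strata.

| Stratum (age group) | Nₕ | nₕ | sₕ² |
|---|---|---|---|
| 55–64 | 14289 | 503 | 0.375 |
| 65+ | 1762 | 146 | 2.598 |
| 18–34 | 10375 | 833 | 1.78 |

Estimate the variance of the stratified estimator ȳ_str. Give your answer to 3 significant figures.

Var(ȳ_str) = Σₕ Wₕ²(1 − fₕ)sₕ²/nₕ with Wₕ = Nₕ/N, N = 26426.
55–64: Wₕ = 0.54071748; term = 0.54071748²·(1 − 0.03520190)·0.375/503 = 2.1030061 × 10^-4.
65+: Wₕ = 0.06667676; term = 0.06667676²·(1 − 0.08286039)·2.598/146 = 7.2555559 × 10^-5.
18–34: Wₕ = 0.39260577; term = 0.39260577²·(1 − 0.08028916)·1.78/833 = 3.0292817 × 10^-4.
Sum = 5.8578434 × 10^-4.

5.86 × 10^-4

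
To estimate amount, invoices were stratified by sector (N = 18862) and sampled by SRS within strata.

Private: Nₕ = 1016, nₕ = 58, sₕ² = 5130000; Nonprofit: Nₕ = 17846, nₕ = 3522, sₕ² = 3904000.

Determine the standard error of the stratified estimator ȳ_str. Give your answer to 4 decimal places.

Var(ȳ_str) = Σₕ Wₕ²(1 − fₕ)sₕ²/nₕ with Wₕ = Nₕ/N, N = 18862.
Private: Wₕ = 0.05386491; term = 0.05386491²·(1 − 0.05708661)·5130000/58 = 241.97645.
Nonprofit: Wₕ = 0.94613509; term = 0.94613509²·(1 − 0.19735515)·3904000/3522 = 796.43471.
Sum = 1038.4112.
SE = √(1038.4112) = 32.2244.

32.2244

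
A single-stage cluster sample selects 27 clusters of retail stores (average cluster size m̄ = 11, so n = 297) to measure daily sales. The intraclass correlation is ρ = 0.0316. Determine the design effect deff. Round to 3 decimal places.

1.316

deff = 1 + (11 − 1)·0.0316 = 1 + 0.316 = 1.316.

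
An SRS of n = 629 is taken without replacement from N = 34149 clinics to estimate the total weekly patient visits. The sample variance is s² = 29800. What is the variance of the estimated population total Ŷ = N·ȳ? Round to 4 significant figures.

Var(Ŷ) = N²·Var(ȳ) = N²·(1 − n/N)·s²/n.
f = 629/34149 = 0.01841928; Var(ȳ) = 0.98158072·29800/629 = 46.504142.
Var(Ŷ) = 34149² · 46.504142 = 5.4231001 × 10^10.

5.423 × 10^10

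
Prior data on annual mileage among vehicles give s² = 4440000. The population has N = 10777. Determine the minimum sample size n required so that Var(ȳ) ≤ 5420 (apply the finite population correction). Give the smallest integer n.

Without fpc, n₀ = s²/D = 4440000/5420 = 819.1882.
With fpc, (1 − n/N)·s²/n ≤ D requires n ≥ n₀/(1 + n₀/N) = 819.1882/(1 + 819.1882/10777) = 761.3184.
Rounding up, n = 762.

762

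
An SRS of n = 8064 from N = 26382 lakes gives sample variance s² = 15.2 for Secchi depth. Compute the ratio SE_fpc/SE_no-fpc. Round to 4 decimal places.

0.8333

f = n/N = 8064/26382 = 0.30566295.
SE_no-fpc = √(s²/n) = 0.043415673; SE_fpc = √((1−f)s²/n) = 0.03617693.
Ratio = √(1−f) = 0.83326889.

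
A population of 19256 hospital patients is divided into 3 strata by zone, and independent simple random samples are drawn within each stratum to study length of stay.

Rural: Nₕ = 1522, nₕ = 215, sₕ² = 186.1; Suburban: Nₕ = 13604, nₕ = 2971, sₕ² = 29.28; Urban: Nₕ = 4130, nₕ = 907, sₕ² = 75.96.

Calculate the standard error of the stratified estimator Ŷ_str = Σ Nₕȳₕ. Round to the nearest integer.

2065

Var(Ŷ_str) = Σₕ Nₕ²(1 − fₕ)sₕ²/nₕ.
Rural: 1522²·(1 − 215/1522)·186.1/215 = 1.7218613 × 10^6.
Suburban: 13604²·(1 − 2971/13604)·29.28/2971 = 1.4255776 × 10^6.
Urban: 4130²·(1 − 907/4130)·75.96/907 = 1.1147771 × 10^6.
Sum = 4.262216 × 10^6.
SE = √(4.262216 × 10^6) = 2065.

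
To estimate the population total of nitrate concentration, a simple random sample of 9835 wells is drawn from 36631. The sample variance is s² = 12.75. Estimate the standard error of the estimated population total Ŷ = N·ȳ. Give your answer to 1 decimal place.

Var(Ŷ) = N²·Var(ȳ) = N²·(1 − n/N)·s²/n.
f = 9835/36631 = 0.26848844; Var(ȳ) = 0.73151156·12.75/9835 = 9.483246 × 10^-4.
Var(Ŷ) = 36631² · (9.483246 × 10^-4) = 1.2724906 × 10^6.
SE(Ŷ) = √(1.2724906 × 10^6) = 1128.0.

1128.0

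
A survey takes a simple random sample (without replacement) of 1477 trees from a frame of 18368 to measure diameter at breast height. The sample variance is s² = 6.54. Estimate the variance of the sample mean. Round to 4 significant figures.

Under SRS without replacement, Var(ȳ) = (1 − f)·s²/n with f = n/N = 1477/18368 = 0.08041159.
Var(ȳ) = (1 − 0.08041159)·6.54/1477 = 0.91958841·0.0044278944 = 0.0040718404.

0.004072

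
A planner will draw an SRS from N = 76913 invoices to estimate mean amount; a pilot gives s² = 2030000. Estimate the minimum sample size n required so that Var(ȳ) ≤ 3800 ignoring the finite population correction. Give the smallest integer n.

535

Without fpc, n₀ = s²/D = 2030000/3800 = 534.2105.
Rounding up, n = 535.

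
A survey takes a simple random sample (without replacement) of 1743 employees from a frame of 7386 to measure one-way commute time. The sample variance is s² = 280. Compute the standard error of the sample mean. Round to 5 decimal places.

0.35033

Under SRS without replacement, Var(ȳ) = (1 − f)·s²/n with f = n/N = 1743/7386 = 0.23598700.
Var(ȳ) = (1 − 0.23598700)·280/1743 = 0.76401300·0.16064257 = 0.12273301.
SE(ȳ) = √(0.12273301) = 0.35033.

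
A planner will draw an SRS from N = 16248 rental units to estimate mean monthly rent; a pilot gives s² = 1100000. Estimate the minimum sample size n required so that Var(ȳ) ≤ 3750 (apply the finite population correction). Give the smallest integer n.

289

Without fpc, n₀ = s²/D = 1100000/3750 = 293.3333.
With fpc, (1 − n/N)·s²/n ≤ D requires n ≥ n₀/(1 + n₀/N) = 293.3333/(1 + 293.3333/16248) = 288.1315.
Rounding up, n = 289.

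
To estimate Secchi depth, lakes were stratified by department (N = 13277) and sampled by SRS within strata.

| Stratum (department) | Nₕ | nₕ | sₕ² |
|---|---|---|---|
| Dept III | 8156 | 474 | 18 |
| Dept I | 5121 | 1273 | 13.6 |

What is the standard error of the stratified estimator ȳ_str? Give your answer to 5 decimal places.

0.12121

Var(ȳ_str) = Σₕ Wₕ²(1 − fₕ)sₕ²/nₕ with Wₕ = Nₕ/N, N = 13277.
Dept III: Wₕ = 0.61429540; term = 0.61429540²·(1 − 0.05811672)·18/474 = 0.013497265.
Dept I: Wₕ = 0.38570460; term = 0.38570460²·(1 − 0.24858426)·13.6/1273 = 0.0011942643.
Sum = 0.014691529.
SE = √(0.014691529) = 0.12121.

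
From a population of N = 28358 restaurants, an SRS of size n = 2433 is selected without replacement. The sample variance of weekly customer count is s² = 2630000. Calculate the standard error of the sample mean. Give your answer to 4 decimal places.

31.4361

Under SRS without replacement, Var(ȳ) = (1 − f)·s²/n with f = n/N = 2433/28358 = 0.08579590.
Var(ȳ) = (1 − 0.08579590)·2630000/2433 = 0.91420410·1080.97 = 988.22721.
SE(ȳ) = √(988.22721) = 31.4361.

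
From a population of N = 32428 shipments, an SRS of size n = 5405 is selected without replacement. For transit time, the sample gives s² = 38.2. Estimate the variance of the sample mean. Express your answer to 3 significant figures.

Under SRS without replacement, Var(ȳ) = (1 − f)·s²/n with f = n/N = 5405/32428 = 0.16667695.
Var(ȳ) = (1 − 0.16667695)·38.2/5405 = 0.83332305·0.0070675301 = 0.0058895357.

0.00589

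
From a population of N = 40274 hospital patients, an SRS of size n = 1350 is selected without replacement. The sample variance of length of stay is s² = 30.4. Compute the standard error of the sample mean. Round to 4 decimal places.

0.1475

Under SRS without replacement, Var(ȳ) = (1 − f)·s²/n with f = n/N = 1350/40274 = 0.03352039.
Var(ȳ) = (1 − 0.03352039)·30.4/1350 = 0.96647961·0.022518519 = 0.021763689.
SE(ȳ) = √(0.021763689) = 0.1475.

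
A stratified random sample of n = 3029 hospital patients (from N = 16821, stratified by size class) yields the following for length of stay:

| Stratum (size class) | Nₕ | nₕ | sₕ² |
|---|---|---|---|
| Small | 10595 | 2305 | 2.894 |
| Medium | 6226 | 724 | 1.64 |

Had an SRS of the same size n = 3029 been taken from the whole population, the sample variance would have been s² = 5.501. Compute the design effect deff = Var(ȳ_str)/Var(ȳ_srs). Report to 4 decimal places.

Var(ȳ_str) = Σ Wₕ²(1−fₕ)sₕ²/nₕ with Wₕ = Nₕ/16821:
  Small: (10595/16821)²·(1−2305/10595)·2.894/2305 = 3.8974403 × 10^-4
  Medium: (6226/16821)²·(1−724/6226)·1.64/724 = 2.7424036 × 10^-4
  → Var(ȳ_str) = 6.6398439 × 10^-4.
Var(ȳ_srs) = (1 − 3029/16821)·5.501/3029 = 0.0014890792.
deff = (6.6398439 × 10^-4) / 0.0014890792 = 0.4459.

0.4459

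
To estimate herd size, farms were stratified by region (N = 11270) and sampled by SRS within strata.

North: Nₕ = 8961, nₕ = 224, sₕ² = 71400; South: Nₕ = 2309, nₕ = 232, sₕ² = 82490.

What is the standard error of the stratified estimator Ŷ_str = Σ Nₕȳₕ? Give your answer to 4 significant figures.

Var(Ŷ_str) = Σₕ Nₕ²(1 − fₕ)sₕ²/nₕ.
North: 8961²·(1 − 224/8961)·71400/224 = 2.4955657 × 10^10.
South: 2309²·(1 − 232/2309)·82490/232 = 1.7051938 × 10^9.
Sum = 2.6660851 × 10^10.
SE = √(2.6660851 × 10^10) = 163300.

163300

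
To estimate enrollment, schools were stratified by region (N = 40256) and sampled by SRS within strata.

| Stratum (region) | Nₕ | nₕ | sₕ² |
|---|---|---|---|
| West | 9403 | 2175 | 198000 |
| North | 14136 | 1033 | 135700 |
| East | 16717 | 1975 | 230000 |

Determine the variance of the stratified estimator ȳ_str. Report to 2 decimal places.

36.54

Var(ȳ_str) = Σₕ Wₕ²(1 − fₕ)sₕ²/nₕ with Wₕ = Nₕ/N, N = 40256.
West: Wₕ = 0.23358009; term = 0.23358009²·(1 − 0.23130916)·198000/2175 = 3.8179415.
North: Wₕ = 0.35115262; term = 0.35115262²·(1 − 0.07307583)·135700/1033 = 15.014662.
East: Wₕ = 0.41526729; term = 0.41526729²·(1 − 0.11814321)·230000/1975 = 17.709824.
Sum = 36.542428.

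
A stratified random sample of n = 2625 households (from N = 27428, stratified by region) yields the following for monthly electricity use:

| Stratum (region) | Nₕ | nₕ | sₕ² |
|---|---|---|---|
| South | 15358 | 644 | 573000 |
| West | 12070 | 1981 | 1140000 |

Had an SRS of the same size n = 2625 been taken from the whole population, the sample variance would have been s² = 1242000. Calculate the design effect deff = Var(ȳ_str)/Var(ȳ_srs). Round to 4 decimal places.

Var(ȳ_str) = Σ Wₕ²(1−fₕ)sₕ²/nₕ with Wₕ = Nₕ/27428:
  South: (15358/27428)²·(1−644/15358)·573000/644 = 267.26734
  West: (12070/27428)²·(1−1981/12070)·1140000/1981 = 93.150992
  → Var(ȳ_str) = 360.41833.
Var(ȳ_srs) = (1 − 2625/27428)·1242000/2625 = 427.86066.
deff = 360.41833 / 427.86066 = 0.8424.

0.8424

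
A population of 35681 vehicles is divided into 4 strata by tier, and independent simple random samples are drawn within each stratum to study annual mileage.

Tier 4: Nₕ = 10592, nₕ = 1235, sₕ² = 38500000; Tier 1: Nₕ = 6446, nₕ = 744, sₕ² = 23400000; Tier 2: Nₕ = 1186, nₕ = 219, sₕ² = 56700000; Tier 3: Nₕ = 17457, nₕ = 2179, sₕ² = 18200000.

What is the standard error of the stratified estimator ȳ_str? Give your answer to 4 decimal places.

Var(ȳ_str) = Σₕ Wₕ²(1 − fₕ)sₕ²/nₕ with Wₕ = Nₕ/N, N = 35681.
Tier 4: Wₕ = 0.29685267; term = 0.29685267²·(1 − 0.11659743)·38500000/1235 = 2426.802.
Tier 1: Wₕ = 0.18065637; term = 0.18065637²·(1 − 0.11542042)·23400000/744 = 908.00116.
Tier 2: Wₕ = 0.03323898; term = 0.03323898²·(1 − 0.18465430)·56700000/219 = 233.22552.
Tier 3: Wₕ = 0.48925198; term = 0.48925198²·(1 − 0.12482099)·18200000/2179 = 1749.751.
Sum = 5317.7797.
SE = √(5317.7797) = 72.9231.

72.9231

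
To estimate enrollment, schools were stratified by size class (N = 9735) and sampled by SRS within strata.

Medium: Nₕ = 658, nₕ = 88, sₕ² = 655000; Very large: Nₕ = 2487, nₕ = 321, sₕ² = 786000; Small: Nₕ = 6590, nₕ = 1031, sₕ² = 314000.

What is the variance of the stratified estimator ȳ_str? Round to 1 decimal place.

Var(ȳ_str) = Σₕ Wₕ²(1 − fₕ)sₕ²/nₕ with Wₕ = Nₕ/N, N = 9735.
Medium: Wₕ = 0.06759117; term = 0.06759117²·(1 − 0.13373860)·655000/88 = 29.456929.
Very large: Wₕ = 0.25546995; term = 0.25546995²·(1 − 0.12907117)·786000/321 = 139.18096.
Small: Wₕ = 0.67693888; term = 0.67693888²·(1 − 0.15644917)·314000/1031 = 117.72838.
Sum = 286.36627.

286.4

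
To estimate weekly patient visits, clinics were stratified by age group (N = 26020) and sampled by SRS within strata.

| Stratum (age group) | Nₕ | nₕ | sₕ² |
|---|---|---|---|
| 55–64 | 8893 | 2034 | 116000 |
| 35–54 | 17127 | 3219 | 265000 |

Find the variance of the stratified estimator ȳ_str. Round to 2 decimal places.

34.10

Var(ȳ_str) = Σₕ Wₕ²(1 − fₕ)sₕ²/nₕ with Wₕ = Nₕ/N, N = 26020.
55–64: Wₕ = 0.34177556; term = 0.34177556²·(1 − 0.22871922)·116000/2034 = 5.1380882.
35–54: Wₕ = 0.65822444; term = 0.65822444²·(1 − 0.18794885)·265000/3219 = 28.96385.
Sum = 34.101938.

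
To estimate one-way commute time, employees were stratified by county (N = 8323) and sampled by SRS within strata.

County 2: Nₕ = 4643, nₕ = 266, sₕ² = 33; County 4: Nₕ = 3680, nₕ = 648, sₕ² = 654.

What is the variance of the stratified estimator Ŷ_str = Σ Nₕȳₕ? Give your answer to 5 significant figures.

Var(Ŷ_str) = Σₕ Nₕ²(1 − fₕ)sₕ²/nₕ.
County 2: 4643²·(1 − 266/4643)·33/266 = 2.5212014 × 10^6.
County 4: 3680²·(1 − 648/3680)·654/648 = 1.1261073 × 10^7.
Sum = 1.3782274 × 10^7.

1.3782 × 10^7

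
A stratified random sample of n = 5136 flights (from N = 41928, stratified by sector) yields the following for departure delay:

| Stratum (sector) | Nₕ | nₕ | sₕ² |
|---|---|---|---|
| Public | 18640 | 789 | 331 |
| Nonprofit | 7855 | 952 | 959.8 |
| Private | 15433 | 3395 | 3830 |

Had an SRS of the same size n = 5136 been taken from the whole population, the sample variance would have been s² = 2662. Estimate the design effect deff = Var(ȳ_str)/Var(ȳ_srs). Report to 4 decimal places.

0.5051

Var(ȳ_str) = Σ Wₕ²(1−fₕ)sₕ²/nₕ with Wₕ = Nₕ/41928:
  Public: (18640/41928)²·(1−789/18640)·331/789 = 0.079405604
  Nonprofit: (7855/41928)²·(1−952/7855)·959.8/952 = 0.031097077
  Private: (15433/41928)²·(1−3395/15433)·3830/3395 = 0.11922172
  → Var(ȳ_str) = 0.2297244.
Var(ȳ_srs) = (1 − 5136/41928)·2662/5136 = 0.45481239.
deff = 0.2297244 / 0.45481239 = 0.5051.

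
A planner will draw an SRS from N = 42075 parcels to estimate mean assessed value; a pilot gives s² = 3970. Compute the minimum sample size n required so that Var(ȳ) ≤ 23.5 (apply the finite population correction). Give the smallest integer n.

Without fpc, n₀ = s²/D = 3970/23.5 = 168.9362.
With fpc, (1 − n/N)·s²/n ≤ D requires n ≥ n₀/(1 + n₀/N) = 168.9362/(1 + 168.9362/42075) = 168.2606.
Rounding up, n = 169.

169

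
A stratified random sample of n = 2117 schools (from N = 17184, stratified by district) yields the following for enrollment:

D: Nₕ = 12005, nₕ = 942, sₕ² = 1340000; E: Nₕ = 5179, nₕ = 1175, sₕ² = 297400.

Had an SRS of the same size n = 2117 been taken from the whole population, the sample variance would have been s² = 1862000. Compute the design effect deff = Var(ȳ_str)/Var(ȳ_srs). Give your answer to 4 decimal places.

0.8527

Var(ȳ_str) = Σ Wₕ²(1−fₕ)sₕ²/nₕ with Wₕ = Nₕ/17184:
  D: (12005/17184)²·(1−942/12005)·1340000/942 = 639.79441
  E: (5179/17184)²·(1−1175/5179)·297400/1175 = 17.774384
  → Var(ȳ_str) = 657.56879.
Var(ȳ_srs) = (1 − 2117/17184)·1862000/2117 = 771.18992.
deff = 657.56879 / 771.18992 = 0.8527.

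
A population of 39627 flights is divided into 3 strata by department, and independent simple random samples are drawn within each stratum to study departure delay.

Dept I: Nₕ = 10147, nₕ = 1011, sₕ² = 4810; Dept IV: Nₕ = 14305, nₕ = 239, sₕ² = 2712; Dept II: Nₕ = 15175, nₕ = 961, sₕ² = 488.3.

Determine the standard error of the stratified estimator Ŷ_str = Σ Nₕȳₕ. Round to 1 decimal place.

53234.2

Var(Ŷ_str) = Σₕ Nₕ²(1 − fₕ)sₕ²/nₕ.
Dept I: 10147²·(1 − 1011/10147)·4810/1011 = 4.4104984 × 10^8.
Dept IV: 14305²·(1 − 239/14305)·2712/239 = 2.2832331 × 10^9.
Dept II: 15175²·(1 − 961/15175)·488.3/961 = 1.0959944 × 10^8.
Sum = 2.8338824 × 10^9.
SE = √(2.8338824 × 10^9) = 53234.2.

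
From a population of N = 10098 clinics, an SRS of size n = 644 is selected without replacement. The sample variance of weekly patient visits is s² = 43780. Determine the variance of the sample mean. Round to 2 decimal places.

63.65

Under SRS without replacement, Var(ȳ) = (1 − f)·s²/n with f = n/N = 644/10098 = 0.06377500.
Var(ȳ) = (1 − 0.06377500)·43780/644 = 0.93622500·67.981366 = 63.645854.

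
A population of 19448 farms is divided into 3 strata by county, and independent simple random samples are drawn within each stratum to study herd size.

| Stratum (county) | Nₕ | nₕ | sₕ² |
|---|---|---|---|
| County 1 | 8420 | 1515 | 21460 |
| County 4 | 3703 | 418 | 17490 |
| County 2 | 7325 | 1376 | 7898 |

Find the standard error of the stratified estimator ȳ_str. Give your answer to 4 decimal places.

Var(ȳ_str) = Σₕ Wₕ²(1 − fₕ)sₕ²/nₕ with Wₕ = Nₕ/N, N = 19448.
County 1: Wₕ = 0.43294940; term = 0.43294940²·(1 − 0.17992874)·21460/1515 = 2.1774238.
County 4: Wₕ = 0.19040518; term = 0.19040518²·(1 − 0.11288145)·17490/418 = 1.3457138.
County 2: Wₕ = 0.37664541; term = 0.37664541²·(1 − 0.18784983)·7898/1376 = 0.66130286.
Sum = 4.1844405.
SE = √(4.1844405) = 2.0456.

2.0456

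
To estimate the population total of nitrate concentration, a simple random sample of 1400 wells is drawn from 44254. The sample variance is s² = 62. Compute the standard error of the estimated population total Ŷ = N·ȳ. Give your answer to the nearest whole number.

9164

Var(Ŷ) = N²·Var(ȳ) = N²·(1 − n/N)·s²/n.
f = 1400/44254 = 0.03163556; Var(ȳ) = 0.96836444·62/1400 = 0.042884711.
Var(Ŷ) = 44254² · 0.042884711 = 8.3986126 × 10^7.
SE(Ŷ) = √(8.3986126 × 10^7) = 9164.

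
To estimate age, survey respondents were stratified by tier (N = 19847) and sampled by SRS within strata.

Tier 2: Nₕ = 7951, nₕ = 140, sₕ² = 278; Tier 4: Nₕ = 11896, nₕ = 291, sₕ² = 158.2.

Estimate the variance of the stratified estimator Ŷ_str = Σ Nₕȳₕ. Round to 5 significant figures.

1.9837 × 10^8

Var(Ŷ_str) = Σₕ Nₕ²(1 − fₕ)sₕ²/nₕ.
Tier 2: 7951²·(1 − 140/7951)·278/140 = 1.233233 × 10^8.
Tier 4: 11896²·(1 − 291/11896)·158.2/291 = 7.5051537 × 10^7.
Sum = 1.9837484 × 10^8.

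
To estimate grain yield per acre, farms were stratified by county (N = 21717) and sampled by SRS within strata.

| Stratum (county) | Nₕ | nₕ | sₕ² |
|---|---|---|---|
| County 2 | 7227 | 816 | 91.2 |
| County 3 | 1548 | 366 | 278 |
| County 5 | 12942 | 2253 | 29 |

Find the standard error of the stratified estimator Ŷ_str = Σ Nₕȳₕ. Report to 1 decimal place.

Var(Ŷ_str) = Σₕ Nₕ²(1 − fₕ)sₕ²/nₕ.
County 2: 7227²·(1 − 816/7227)·91.2/816 = 5.1783155 × 10^6.
County 3: 1548²·(1 − 366/1548)·278/366 = 1.3897995 × 10^6.
County 5: 12942²·(1 − 2253/12942)·29/2253 = 1.7806365 × 10^6.
Sum = 8.3487515 × 10^6.
SE = √(8.3487515 × 10^6) = 2889.4.

2889.4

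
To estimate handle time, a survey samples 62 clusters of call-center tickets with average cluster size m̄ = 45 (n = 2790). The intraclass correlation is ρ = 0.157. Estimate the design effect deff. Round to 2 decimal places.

deff = 1 + (45 − 1)·0.157 = 1 + 6.908 = 7.908.

7.91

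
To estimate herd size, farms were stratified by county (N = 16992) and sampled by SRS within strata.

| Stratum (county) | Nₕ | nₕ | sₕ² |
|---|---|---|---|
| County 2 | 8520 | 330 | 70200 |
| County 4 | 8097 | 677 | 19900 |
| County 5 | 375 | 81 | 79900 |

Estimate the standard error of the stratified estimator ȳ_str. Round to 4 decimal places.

Var(ȳ_str) = Σₕ Wₕ²(1 − fₕ)sₕ²/nₕ with Wₕ = Nₕ/N, N = 16992.
County 2: Wₕ = 0.50141243; term = 0.50141243²·(1 − 0.03873239)·70200/330 = 51.411192.
County 4: Wₕ = 0.47651836; term = 0.47651836²·(1 − 0.08361121)·19900/677 = 6.1165067.
County 5: Wₕ = 0.02206921; term = 0.02206921²·(1 − 0.21600000)·79900/81 = 0.37666161.
Sum = 57.90436.
SE = √(57.90436) = 7.6095.

7.6095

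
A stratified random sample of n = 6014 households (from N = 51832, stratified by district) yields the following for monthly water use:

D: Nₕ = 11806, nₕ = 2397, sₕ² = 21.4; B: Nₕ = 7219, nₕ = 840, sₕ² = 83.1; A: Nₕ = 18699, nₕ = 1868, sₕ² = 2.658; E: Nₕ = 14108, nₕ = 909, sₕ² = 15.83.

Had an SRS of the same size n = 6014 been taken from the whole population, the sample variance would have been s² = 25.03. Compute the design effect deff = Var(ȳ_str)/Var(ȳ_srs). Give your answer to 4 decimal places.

0.9346

Var(ȳ_str) = Σ Wₕ²(1−fₕ)sₕ²/nₕ with Wₕ = Nₕ/51832:
  D: (11806/51832)²·(1−2397/11806)·21.4/2397 = 3.691442 × 10^-4
  B: (7219/51832)²·(1−840/7219)·83.1/840 = 0.0016957251
  A: (18699/51832)²·(1−1868/18699)·2.658/1868 = 1.6669036 × 10^-4
  E: (14108/51832)²·(1−909/14108)·15.83/909 = 0.0012070564
  → Var(ȳ_str) = 0.0034386161.
Var(ȳ_srs) = (1 − 6014/51832)·25.03/6014 = 0.0036790491.
deff = 0.0034386161 / 0.0036790491 = 0.9346.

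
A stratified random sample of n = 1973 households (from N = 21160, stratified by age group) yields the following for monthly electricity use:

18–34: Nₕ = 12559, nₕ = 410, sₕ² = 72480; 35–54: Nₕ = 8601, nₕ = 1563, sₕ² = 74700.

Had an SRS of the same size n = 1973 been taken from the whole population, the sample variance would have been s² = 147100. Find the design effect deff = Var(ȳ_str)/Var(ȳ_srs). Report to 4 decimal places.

0.9867

Var(ȳ_str) = Σ Wₕ²(1−fₕ)sₕ²/nₕ with Wₕ = Nₕ/21160:
  18–34: (12559/21160)²·(1−410/12559)·72480/410 = 60.241891
  35–54: (8601/21160)²·(1−1563/8601)·74700/1563 = 6.461428
  → Var(ȳ_str) = 66.703319.
Var(ȳ_srs) = (1 − 1973/21160)·147100/1973 = 67.604717.
deff = 66.703319 / 67.604717 = 0.9867.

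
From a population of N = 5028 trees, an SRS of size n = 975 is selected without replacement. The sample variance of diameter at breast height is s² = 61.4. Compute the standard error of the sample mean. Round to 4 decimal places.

Under SRS without replacement, Var(ȳ) = (1 − f)·s²/n with f = n/N = 975/5028 = 0.19391408.
Var(ȳ) = (1 − 0.19391408)·61.4/975 = 0.80608592·0.062974359 = 0.050762744.
SE(ȳ) = √(0.050762744) = 0.2253.

0.2253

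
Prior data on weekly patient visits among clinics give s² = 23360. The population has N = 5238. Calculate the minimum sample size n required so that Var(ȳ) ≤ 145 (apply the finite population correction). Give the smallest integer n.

157

Without fpc, n₀ = s²/D = 23360/145 = 161.1034.
With fpc, (1 − n/N)·s²/n ≤ D requires n ≥ n₀/(1 + n₀/N) = 161.1034/(1 + 161.1034/5238) = 156.2962.
Rounding up, n = 157.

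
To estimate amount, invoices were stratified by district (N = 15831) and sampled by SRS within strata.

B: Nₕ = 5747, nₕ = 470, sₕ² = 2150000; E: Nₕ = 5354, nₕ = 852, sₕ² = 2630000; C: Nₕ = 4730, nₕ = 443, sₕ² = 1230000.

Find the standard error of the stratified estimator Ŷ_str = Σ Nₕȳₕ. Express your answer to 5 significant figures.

Var(Ŷ_str) = Σₕ Nₕ²(1 − fₕ)sₕ²/nₕ.
B: 5747²·(1 − 470/5747)·2150000/470 = 1.3872952 × 10^11.
E: 5354²·(1 − 852/5354)·2630000/852 = 7.4404639 × 10^10.
C: 4730²·(1 − 443/4730)·1230000/443 = 5.6300987 × 10^10.
Sum = 2.6943515 × 10^11.
SE = √(2.6943515 × 10^11) = 519070.

519070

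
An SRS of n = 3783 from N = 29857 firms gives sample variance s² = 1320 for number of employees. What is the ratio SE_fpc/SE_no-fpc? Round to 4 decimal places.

f = n/N = 3783/29857 = 0.12670396.
SE_no-fpc = √(s²/n) = 0.59070248; SE_fpc = √((1−f)s²/n) = 0.5520133.
Ratio = √(1−f) = 0.93450310.

0.9345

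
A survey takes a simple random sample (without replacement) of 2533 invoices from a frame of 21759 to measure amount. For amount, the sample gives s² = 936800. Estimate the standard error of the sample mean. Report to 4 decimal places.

Under SRS without replacement, Var(ȳ) = (1 − f)·s²/n with f = n/N = 2533/21759 = 0.11641160.
Var(ȳ) = (1 − 0.11641160)·936800/2533 = 0.88358840·369.83814 = 326.78469.
SE(ȳ) = √(326.78469) = 18.0772.

18.0772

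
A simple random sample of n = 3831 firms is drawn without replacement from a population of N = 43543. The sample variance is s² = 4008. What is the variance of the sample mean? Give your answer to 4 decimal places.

0.9542

Under SRS without replacement, Var(ȳ) = (1 − f)·s²/n with f = n/N = 3831/43543 = 0.08798199.
Var(ȳ) = (1 − 0.08798199)·4008/3831 = 0.91201801·1.046202 = 0.95415509.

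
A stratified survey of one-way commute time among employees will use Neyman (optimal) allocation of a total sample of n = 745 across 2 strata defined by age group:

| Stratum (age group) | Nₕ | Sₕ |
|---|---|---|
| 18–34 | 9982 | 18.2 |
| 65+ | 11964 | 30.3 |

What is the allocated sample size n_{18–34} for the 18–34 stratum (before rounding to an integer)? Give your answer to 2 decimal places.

248.71

Neyman allocation: nₕ = n·NₕSₕ / Σⱼ NⱼSⱼ.
Σ NⱼSⱼ = 9982·18.2 + 11964·30.3 = 544181.6.
n_{18–34} = 745·9982·18.2 / 544181.6 = 248.71.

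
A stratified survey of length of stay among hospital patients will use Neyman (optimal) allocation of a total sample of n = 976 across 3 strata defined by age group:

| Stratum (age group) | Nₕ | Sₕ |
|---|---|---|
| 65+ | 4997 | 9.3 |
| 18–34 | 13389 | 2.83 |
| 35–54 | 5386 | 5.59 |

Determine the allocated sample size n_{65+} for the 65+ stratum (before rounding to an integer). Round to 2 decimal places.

Neyman allocation: nₕ = n·NₕSₕ / Σⱼ NⱼSⱼ.
Σ NⱼSⱼ = 4997·9.3 + 13389·2.83 + 5386·5.59 = 114470.71.
n_{65+} = 976·4997·9.3 / 114470.71 = 396.23.

396.23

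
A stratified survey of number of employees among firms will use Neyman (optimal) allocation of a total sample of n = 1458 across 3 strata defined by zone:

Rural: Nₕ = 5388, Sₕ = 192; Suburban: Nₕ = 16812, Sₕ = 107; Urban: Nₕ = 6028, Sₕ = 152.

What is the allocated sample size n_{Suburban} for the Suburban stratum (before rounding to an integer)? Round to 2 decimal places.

699.47

Neyman allocation: nₕ = n·NₕSₕ / Σⱼ NⱼSⱼ.
Σ NⱼSⱼ = 5388·192 + 16812·107 + 6028·152 = 3.749636 × 10^6.
n_{Suburban} = 1458·16812·107 / (3.749636 × 10^6) = 699.47.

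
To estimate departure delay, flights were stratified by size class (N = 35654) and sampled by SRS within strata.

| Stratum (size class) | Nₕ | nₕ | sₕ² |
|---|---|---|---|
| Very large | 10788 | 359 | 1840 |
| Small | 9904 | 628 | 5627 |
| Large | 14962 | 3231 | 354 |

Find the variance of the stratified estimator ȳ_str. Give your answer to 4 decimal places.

1.1163

Var(ȳ_str) = Σₕ Wₕ²(1 − fₕ)sₕ²/nₕ with Wₕ = Nₕ/N, N = 35654.
Very large: Wₕ = 0.30257475; term = 0.30257475²·(1 − 0.03327772)·1840/359 = 0.45361819.
Small: Wₕ = 0.27778089; term = 0.27778089²·(1 − 0.06340872)·5627/628 = 0.64754823.
Large: Wₕ = 0.41964436; term = 0.41964436²·(1 − 0.21594707)·354/3231 = 0.015127755.
Sum = 1.1162942.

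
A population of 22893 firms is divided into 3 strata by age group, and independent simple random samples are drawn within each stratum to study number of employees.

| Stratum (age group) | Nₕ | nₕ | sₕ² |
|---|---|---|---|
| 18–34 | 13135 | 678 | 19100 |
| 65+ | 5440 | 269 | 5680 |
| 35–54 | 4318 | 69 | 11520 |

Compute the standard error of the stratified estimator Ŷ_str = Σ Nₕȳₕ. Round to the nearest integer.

90921

Var(Ŷ_str) = Σₕ Nₕ²(1 − fₕ)sₕ²/nₕ.
18–34: 13135²·(1 − 678/13135)·19100/678 = 4.6094299 × 10^9.
65+: 5440²·(1 − 269/5440)·5680/269 = 5.9397681 × 10^8.
35–54: 4318²·(1 − 69/4318)·11520/69 = 3.0631817 × 10^9.
Sum = 8.2665884 × 10^9.
SE = √(8.2665884 × 10^9) = 90921.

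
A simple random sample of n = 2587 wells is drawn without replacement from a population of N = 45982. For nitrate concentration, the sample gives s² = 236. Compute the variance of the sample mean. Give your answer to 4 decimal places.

Under SRS without replacement, Var(ȳ) = (1 − f)·s²/n with f = n/N = 2587/45982 = 0.05626115.
Var(ȳ) = (1 − 0.05626115)·236/2587 = 0.94373885·0.091225358 = 0.086092914.

0.0861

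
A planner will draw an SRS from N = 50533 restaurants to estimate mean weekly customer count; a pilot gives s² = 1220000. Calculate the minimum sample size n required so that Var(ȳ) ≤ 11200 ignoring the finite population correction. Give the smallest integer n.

Without fpc, n₀ = s²/D = 1220000/11200 = 108.9286.
Rounding up, n = 109.

109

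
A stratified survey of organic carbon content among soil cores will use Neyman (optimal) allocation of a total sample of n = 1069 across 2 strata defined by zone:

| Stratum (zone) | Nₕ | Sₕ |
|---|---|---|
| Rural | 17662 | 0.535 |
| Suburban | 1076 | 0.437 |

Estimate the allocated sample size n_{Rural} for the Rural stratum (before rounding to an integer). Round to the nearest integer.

Neyman allocation: nₕ = n·NₕSₕ / Σⱼ NⱼSⱼ.
Σ NⱼSⱼ = 17662·0.535 + 1076·0.437 = 9919.382.
n_{Rural} = 1069·17662·0.535 / 9919.382 = 1018.

1018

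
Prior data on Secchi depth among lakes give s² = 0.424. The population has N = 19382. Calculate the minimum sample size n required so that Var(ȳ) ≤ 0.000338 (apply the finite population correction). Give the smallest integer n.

1179

Without fpc, n₀ = s²/D = 0.424/0.000338 = 1254.4379.
With fpc, (1 − n/N)·s²/n ≤ D requires n ≥ n₀/(1 + n₀/N) = 1254.4379/(1 + 1254.4379/19382) = 1178.1837.
Rounding up, n = 1179.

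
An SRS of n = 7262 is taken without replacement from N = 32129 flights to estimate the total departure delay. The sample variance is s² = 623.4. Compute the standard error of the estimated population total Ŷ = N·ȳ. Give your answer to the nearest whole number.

8282

Var(Ŷ) = N²·Var(ȳ) = N²·(1 − n/N)·s²/n.
f = 7262/32129 = 0.22602633; Var(ȳ) = 0.77397367·623.4/7262 = 0.066441089.
Var(Ŷ) = 32129² · 0.066441089 = 6.8585318 × 10^7.
SE(Ŷ) = √(6.8585318 × 10^7) = 8282.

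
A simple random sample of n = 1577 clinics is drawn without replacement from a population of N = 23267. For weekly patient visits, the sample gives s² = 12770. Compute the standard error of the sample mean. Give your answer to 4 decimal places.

Under SRS without replacement, Var(ȳ) = (1 − f)·s²/n with f = n/N = 1577/23267 = 0.06777840.
Var(ȳ) = (1 − 0.06777840)·12770/1577 = 0.93222160·8.0976538 = 7.5488078.
SE(ȳ) = √(7.5488078) = 2.7475.

2.7475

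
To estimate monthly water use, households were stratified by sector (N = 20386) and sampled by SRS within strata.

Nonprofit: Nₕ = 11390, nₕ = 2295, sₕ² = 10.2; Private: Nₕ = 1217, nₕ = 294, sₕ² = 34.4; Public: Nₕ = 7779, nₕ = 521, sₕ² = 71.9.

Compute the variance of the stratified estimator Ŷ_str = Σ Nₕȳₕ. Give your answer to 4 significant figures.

8.384 × 10^6

Var(Ŷ_str) = Σₕ Nₕ²(1 − fₕ)sₕ²/nₕ.
Nonprofit: 11390²·(1 − 2295/11390)·10.2/2295 = 460409.11.
Private: 1217²·(1 − 294/1217)·34.4/294 = 131432.69.
Public: 7779²·(1 − 521/7779)·71.9/521 = 7.7916943 × 10^6.
Sum = 8.3835361 × 10^6.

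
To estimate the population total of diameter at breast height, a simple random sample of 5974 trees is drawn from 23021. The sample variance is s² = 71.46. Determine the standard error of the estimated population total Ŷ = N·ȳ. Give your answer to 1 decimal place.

2166.6

Var(Ŷ) = N²·Var(ȳ) = N²·(1 − n/N)·s²/n.
f = 5974/23021 = 0.25950219; Var(ȳ) = 0.74049781·71.46/5974 = 0.0088577123.
Var(Ŷ) = 23021² · 0.0088577123 = 4.6942903 × 10^6.
SE(Ŷ) = √(4.6942903 × 10^6) = 2166.6.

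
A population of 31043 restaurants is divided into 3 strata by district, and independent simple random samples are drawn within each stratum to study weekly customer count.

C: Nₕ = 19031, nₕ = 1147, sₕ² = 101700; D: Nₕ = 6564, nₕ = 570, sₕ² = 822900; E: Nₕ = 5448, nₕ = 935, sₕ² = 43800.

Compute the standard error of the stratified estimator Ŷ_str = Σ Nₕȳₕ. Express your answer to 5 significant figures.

296870

Var(Ŷ_str) = Σₕ Nₕ²(1 − fₕ)sₕ²/nₕ.
C: 19031²·(1 − 1147/19031)·101700/1147 = 3.0177538 × 10^10.
D: 6564²·(1 − 570/6564)·822900/570 = 5.6801201 × 10^10.
E: 5448²·(1 − 935/5448)·43800/935 = 1.1517678 × 10^9.
Sum = 8.8130507 × 10^10.
SE = √(8.8130507 × 10^10) = 296870.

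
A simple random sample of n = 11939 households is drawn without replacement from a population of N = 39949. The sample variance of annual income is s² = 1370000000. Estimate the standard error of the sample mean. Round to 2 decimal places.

283.65

Under SRS without replacement, Var(ȳ) = (1 − f)·s²/n with f = n/N = 11939/39949 = 0.29885604.
Var(ȳ) = (1 − 0.29885604)·1370000000/11939 = 0.70114396·114749.98 = 80456.255.
SE(ȳ) = √(80456.255) = 283.65.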